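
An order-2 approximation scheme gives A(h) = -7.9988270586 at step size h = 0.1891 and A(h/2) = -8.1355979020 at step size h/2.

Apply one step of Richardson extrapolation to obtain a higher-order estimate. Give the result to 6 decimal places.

-8.181188

Method order is 2; weight 2^2 = 4.
Weighted: (-32.5423916080) − (-7.9988270586) = -24.5435645494
(4·(-8.1355979020) − (-7.9988270586))/(4 − 1) = -8.1811881831
Shift from A(h/2): −0.0455902811.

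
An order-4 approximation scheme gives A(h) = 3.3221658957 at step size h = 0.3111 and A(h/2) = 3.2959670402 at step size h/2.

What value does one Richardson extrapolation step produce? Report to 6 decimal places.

3.294220

Order 4 gives 2^r = 16 and 2^r − 1 = 15.
Weighted: 52.7354726432 − 3.3221658957 = 49.4133067475
Denominator 16 − 1 = 15.
R = 49.4133067475/15 = 3.2942204498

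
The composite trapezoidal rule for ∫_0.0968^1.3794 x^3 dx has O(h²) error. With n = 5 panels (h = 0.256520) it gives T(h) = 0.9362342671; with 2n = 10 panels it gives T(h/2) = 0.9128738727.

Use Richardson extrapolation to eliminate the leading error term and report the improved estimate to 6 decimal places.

0.905087

Error is O(h^2); halving h shrinks it by 2^2 = 4.
Difference of the inputs: 0.9128738727 − 0.9362342671 = -0.0233603944
Correction (A(h/2) − A(h))/(4 − 1) = (-0.0233603944)/3 = -0.0077867981
R = A(h/2) + (A(h/2) − A(h))/3 = 0.9128738727 − 0.0077867981 = 0.9050870746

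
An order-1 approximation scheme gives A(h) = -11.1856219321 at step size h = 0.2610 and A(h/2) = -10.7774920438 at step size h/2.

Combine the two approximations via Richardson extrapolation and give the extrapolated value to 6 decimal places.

-10.369362

Order 1 gives 2^r = 2 and 2^r − 1 = 1.
2^1 × A(h/2) = -21.5549840876; minus A(h) gives -10.3693621555.
(-10.3693621555) ÷ 1 = -10.3693621555
Shift from A(h/2): +0.4081298883.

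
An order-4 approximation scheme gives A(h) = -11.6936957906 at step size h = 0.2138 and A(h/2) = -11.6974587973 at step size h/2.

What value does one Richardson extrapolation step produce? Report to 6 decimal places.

-11.697710

The method has order 4: 2^4 = 16.
16·(-11.6974587973) = -187.1593407568; (-187.1593407568) − (-11.6936957906) = -175.4656449662
Divide by 2^4 − 1 = 15.
Extrapolated: (-175.4656449662) / 15 = -11.6977096644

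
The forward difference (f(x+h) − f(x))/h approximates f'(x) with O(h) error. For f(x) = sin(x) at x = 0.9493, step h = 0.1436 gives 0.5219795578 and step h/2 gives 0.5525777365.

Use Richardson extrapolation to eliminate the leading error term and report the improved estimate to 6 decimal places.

0.583176

Method order is 1; weight 2^1 = 2.
Top: 2(0.5525777365) − (0.5219795578) = 0.5831759152
Denominator 2 − 1 = 1.
(2*0.5525777365 − 0.5219795578)/(2 − 1) = 0.5831759152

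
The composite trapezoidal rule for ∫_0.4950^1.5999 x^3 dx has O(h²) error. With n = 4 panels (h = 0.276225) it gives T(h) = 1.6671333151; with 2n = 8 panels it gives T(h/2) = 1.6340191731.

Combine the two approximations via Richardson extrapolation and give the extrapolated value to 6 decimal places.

1.622981

r = 2: numerator weight 4, denominator 3.
4 × 1.6340191731 = 6.5360766924; 6.5360766924 − 1.6671333151 = 4.8689433773
Divide by 2^2 − 1 = 3.
(4 × 1.6340191731 − 1.6671333151)/(4 − 1) = 1.6229811258
Correction |R − A(h/2)| = 1.104e-02; gap |A(h/2) − A(h)| = 3.311e-02.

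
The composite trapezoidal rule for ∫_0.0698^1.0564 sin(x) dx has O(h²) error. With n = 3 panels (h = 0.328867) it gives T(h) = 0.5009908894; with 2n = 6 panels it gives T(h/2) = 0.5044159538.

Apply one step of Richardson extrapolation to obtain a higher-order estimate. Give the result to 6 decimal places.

0.505558

r = 2: numerator weight 4, denominator 3.
Numerator 4*A(h/2) − A(h) = 4*0.5044159538 − 0.5009908894 = 1.5166729258
1.5166729258 ÷ 3 = 0.5055576419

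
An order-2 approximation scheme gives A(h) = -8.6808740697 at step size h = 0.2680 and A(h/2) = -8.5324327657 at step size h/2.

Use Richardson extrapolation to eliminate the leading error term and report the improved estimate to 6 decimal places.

The method has order 2: 2^2 = 4.
Difference of the inputs: -8.5324327657 − (-8.6808740697) = 0.1484413040
Divide by 2^2 − 1 = 3: 0.1484413040/3 = 0.0494804347
R = -8.5324327657 + 0.0494804347 = -8.4829523310
Correction |R − A(h/2)| = 4.948e-02; gap |A(h/2) − A(h)| = 1.484e-01.

-8.482952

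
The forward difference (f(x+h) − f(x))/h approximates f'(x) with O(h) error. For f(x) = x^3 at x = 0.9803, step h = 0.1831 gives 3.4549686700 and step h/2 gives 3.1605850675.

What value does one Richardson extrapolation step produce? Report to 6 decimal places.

2.866201

Leading term ∝ h^1; use weight 2 = 2^1.
2·3.1605850675 = 6.3211701350; 6.3211701350 − 3.4549686700 = 2.8662014650
Denominator 2 − 1 = 1.
Extrapolated: 2.8662014650 / 1 = 2.8662014650
Gap between inputs: 2.944e-01; correction applied: −0.2943836025.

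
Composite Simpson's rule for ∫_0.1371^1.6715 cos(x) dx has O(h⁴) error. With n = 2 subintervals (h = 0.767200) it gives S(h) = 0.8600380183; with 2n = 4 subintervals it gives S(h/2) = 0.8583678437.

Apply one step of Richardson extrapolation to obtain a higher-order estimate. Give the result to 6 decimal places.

0.858256

The method has order 4: 2^4 = 16.
2^4·A(h/2) = 13.7338854992; minus A(h) gives 12.8738474809.
Extrapolated: 12.8738474809 / 15 = 0.8582564987
Shift from A(h/2): −0.0001113450.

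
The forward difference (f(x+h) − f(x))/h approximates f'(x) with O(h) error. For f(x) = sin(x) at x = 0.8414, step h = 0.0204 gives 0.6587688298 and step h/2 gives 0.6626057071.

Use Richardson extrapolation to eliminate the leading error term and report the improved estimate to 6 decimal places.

0.666443

r = 1: numerator weight 2, denominator 1.
Top: 2(0.6626057071) − (0.6587688298) = 0.6664425844
Divide by 2^1 − 1 = 1.
Extrapolated: 0.6664425844 / 1 = 0.6664425844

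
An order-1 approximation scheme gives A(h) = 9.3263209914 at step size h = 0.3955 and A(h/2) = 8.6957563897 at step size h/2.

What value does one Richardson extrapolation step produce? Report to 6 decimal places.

8.065192

Method order is 1; weight 2^1 = 2.
A(h/2) − A(h) = 8.6957563897 − 9.3263209914 = -0.6305646017
Correction (A(h/2) − A(h))/(2 − 1) = (-0.6305646017)/1 = -0.6305646017
R = A(h/2) + (A(h/2) − A(h))/1 = 8.6957563897 − 0.6305646017 = 8.0651917880
Shift from A(h/2): −0.6305646017.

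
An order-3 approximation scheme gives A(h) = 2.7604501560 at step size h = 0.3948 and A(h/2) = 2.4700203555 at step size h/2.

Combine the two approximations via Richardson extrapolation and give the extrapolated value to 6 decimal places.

2.428530

Leading term ∝ h^3; use weight 8 = 2^3.
8*2.4700203555 = 19.7601628440; 19.7601628440 − 2.7604501560 = 16.9997126880
R = 16.9997126880/7 = 2.4285303840
Shift from A(h/2): −0.0414899715.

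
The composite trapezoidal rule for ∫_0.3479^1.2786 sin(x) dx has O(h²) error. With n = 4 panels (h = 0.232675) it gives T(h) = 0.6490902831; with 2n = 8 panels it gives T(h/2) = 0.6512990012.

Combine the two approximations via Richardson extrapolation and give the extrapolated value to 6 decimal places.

r = 2: numerator weight 4, denominator 3.
Numerator 4*A(h/2) − A(h) = 4*0.6512990012 − 0.6490902831 = 1.9561057217
Denominator 4 − 1 = 3.
1.9561057217 ÷ 3 = 0.6520352406

0.652035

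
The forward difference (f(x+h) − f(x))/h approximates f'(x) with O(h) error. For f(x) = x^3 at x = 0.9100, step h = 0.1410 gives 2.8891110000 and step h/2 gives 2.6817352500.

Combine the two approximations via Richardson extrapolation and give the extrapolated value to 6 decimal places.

Error is O(h^1); halving h shrinks it by 2^1 = 2.
Difference of the inputs: 2.6817352500 − 2.8891110000 = -0.2073757500
Divide by 2^1 − 1 = 1: (-0.2073757500)/1 = -0.2073757500
R = 2.6817352500 − 0.2073757500 = 2.4743595000

2.474359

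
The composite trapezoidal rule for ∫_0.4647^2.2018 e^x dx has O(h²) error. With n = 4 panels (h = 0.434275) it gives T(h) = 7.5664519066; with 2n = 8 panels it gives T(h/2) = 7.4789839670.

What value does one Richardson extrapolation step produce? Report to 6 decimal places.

7.449828

r = 2: numerator weight 4, denominator 3.
4·7.4789839670 = 29.9159358680; subtract 7.5664519066 → 22.3494839614
Divide by 2^2 − 1 = 3.
(4·7.4789839670 − 7.5664519066)/(4 − 1) = 7.4498279871
Correction |R − A(h/2)| = 2.916e-02; gap |A(h/2) − A(h)| = 8.747e-02.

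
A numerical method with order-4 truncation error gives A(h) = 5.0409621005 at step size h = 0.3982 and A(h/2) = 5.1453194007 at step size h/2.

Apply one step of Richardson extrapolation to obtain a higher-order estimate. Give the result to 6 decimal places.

Error is O(h^4); halving h shrinks it by 2^4 = 16.
Top: 16(5.1453194007) − (5.0409621005) = 77.2841483107
Denominator 16 − 1 = 15.
Result: 5.1522765540
Correction |R − A(h/2)| = 6.957e-03; gap |A(h/2) − A(h)| = 1.044e-01.

5.152277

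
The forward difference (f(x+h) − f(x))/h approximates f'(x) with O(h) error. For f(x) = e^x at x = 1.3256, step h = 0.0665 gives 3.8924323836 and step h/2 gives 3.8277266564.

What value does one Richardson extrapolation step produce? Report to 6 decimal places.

3.763021

Method order is 1; weight 2^1 = 2.
Numerator 2·A(h/2) − A(h) = 2·3.8277266564 − 3.8924323836 = 3.7630209292
Divide by 2^1 − 1 = 1.
Extrapolated: 3.7630209292 / 1 = 3.7630209292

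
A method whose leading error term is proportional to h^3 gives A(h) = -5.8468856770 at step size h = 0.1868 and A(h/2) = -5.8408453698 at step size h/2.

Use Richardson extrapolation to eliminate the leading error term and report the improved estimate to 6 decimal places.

-5.839982

r = 3: numerator weight 8, denominator 7.
A(h/2) − A(h) = -5.8408453698 − (-5.8468856770) = 0.0060403072
Divide by 2^3 − 1 = 7: 0.0060403072/7 = 0.0008629010
R = A(h/2) + (A(h/2) − A(h))/7 = -5.8408453698 + 0.0008629010 = -5.8399824688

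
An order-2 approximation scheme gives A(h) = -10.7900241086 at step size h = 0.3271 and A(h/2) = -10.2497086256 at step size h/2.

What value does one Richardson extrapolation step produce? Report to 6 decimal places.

With r = 2 the leading error scales as h^2, so the weight is 2^2 = 4.
Top: 4(-10.2497086256) − (-10.7900241086) = -30.2088103938
Denominator 4 − 1 = 3.
R = (-30.2088103938)/3 = -10.0696034646

-10.069603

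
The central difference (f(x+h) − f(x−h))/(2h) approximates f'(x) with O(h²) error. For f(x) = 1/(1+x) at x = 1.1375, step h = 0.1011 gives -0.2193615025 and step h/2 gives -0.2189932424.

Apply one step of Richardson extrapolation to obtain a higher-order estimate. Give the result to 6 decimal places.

Error is O(h^2); halving h shrinks it by 2^2 = 4.
2^2×A(h/2) = -0.8759729696; minus A(h) gives -0.6566114671.
Divide by 2^2 − 1 = 3.
R = (-0.6566114671)/3 = -0.2188704890

-0.218870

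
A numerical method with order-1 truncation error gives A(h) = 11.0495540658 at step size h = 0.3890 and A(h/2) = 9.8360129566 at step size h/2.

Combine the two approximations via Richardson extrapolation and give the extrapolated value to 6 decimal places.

8.622472

r = 1: numerator weight 2, denominator 1.
Top: 2(9.8360129566) − (11.0495540658) = 8.6224718474
R = 8.6224718474/1 = 8.6224718474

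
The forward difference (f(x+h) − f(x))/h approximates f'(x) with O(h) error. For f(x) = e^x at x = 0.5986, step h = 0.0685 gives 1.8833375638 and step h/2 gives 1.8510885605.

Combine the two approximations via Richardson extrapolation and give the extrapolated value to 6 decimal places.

r = 1, so 2^r = 2.
2^1·A(h/2) = 3.7021771210; minus A(h) gives 1.8188395572.
Divide by 2^1 − 1 = 1.
So the Richardson estimate is 1.8188395572.

1.818840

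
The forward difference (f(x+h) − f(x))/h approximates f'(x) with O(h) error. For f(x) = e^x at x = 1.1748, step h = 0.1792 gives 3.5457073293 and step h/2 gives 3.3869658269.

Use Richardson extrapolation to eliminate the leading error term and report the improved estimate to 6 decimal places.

3.228224

r = 1: numerator weight 2, denominator 1.
2^1 × A(h/2) = 6.7739316538; minus A(h) gives 3.2282243245.
(2 × 3.3869658269 − 3.5457073293)/(2 − 1) = 3.2282243245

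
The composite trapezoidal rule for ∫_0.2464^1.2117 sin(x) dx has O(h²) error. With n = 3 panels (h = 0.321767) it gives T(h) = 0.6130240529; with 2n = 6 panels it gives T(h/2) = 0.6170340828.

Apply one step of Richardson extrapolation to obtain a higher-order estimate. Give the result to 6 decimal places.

Order 2 gives 2^r = 4 and 2^r − 1 = 3.
Numerator 4·A(h/2) − A(h) = 4·0.6170340828 − 0.6130240529 = 1.8551122783
Denominator 4 − 1 = 3.
(4·0.6170340828 − 0.6130240529)/(4 − 1) = 0.6183707594
Shift from A(h/2): +0.0013366766.

0.618371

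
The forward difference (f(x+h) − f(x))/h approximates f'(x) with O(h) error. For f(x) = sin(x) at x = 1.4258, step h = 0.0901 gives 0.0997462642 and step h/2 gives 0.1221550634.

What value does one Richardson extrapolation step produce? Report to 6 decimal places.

With r = 1 the leading error scales as h^1, so the weight is 2^1 = 2.
Weighted: 0.2443101268 − 0.0997462642 = 0.1445638626
R = 0.1445638626/1 = 0.1445638626

0.144564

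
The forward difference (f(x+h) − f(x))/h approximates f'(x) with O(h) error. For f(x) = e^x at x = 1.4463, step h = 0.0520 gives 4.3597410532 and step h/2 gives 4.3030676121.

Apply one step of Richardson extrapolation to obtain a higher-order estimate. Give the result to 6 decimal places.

r = 1, so 2^r = 2.
Weighted: 8.6061352242 − 4.3597410532 = 4.2463941710
Divide by 2^1 − 1 = 1.
R = 4.2463941710/1 = 4.2463941710
Gap between inputs: 5.667e-02; correction applied: −0.0566734411.

4.246394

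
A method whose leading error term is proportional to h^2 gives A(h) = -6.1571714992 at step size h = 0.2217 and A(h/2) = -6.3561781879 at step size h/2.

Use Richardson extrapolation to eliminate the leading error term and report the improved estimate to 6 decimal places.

Order 2 gives 2^r = 4 and 2^r − 1 = 3.
2^2×A(h/2) = -25.4247127516; minus A(h) gives -19.2675412524.
(-19.2675412524) ÷ 3 = -6.4225137508
Gap between inputs: 1.990e-01; correction applied: −0.0663355629.

-6.422514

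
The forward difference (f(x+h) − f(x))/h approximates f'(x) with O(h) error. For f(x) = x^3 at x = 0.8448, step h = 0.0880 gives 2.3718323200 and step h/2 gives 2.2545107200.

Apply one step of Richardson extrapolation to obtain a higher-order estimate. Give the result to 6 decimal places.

2.137189

Method order is 1; weight 2^1 = 2.
Weighted: 4.5090214400 − 2.3718323200 = 2.1371891200
(2×2.2545107200 − 2.3718323200)/(2 − 1) = 2.1371891200
Shift from A(h/2): −0.1173216000.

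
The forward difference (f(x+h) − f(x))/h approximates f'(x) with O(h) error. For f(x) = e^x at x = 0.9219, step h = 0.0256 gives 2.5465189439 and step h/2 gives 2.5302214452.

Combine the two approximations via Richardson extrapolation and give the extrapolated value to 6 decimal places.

Order 1 gives 2^r = 2 and 2^r − 1 = 1.
2·2.5302214452 = 5.0604428904; subtract 2.5465189439 → 2.5139239465
Denominator 2 − 1 = 1.
Extrapolated: 2.5139239465 / 1 = 2.5139239465
Gap between inputs: 1.630e-02; correction applied: −0.0162974987.

2.513924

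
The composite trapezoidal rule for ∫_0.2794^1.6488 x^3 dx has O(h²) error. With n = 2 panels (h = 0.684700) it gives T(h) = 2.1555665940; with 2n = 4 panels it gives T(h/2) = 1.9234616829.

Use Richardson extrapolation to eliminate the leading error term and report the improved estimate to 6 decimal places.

r = 2, so 2^r = 4.
Numerator 4·A(h/2) − A(h) = 4·1.9234616829 − 2.1555665940 = 5.5382801376
Denominator 4 − 1 = 3.
Extrapolated: 5.5382801376 / 3 = 1.8460933792

1.846093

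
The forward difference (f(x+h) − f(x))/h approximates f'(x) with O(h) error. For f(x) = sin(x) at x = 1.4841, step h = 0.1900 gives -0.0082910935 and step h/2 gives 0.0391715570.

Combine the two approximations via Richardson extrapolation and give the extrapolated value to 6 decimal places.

0.086634

The method has order 1: 2^1 = 2.
A(h/2) − A(h) = 0.0391715570 − (-0.0082910935) = 0.0474626505
Correction (A(h/2) − A(h))/(2 − 1) = 0.0474626505/1 = 0.0474626505
R = 0.0391715570 + 0.0474626505 = 0.0866342075
Correction |R − A(h/2)| = 4.746e-02; gap |A(h/2) − A(h)| = 4.746e-02.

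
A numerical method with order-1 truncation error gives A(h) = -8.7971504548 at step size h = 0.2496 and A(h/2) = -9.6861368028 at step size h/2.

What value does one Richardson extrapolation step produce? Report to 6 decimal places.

With r = 1 the leading error scales as h^1, so the weight is 2^1 = 2.
2·(-9.6861368028) = -19.3722736056; (-19.3722736056) − (-8.7971504548) = -10.5751231508
Divide by 2^1 − 1 = 1.
(2·(-9.6861368028) − (-8.7971504548))/(2 − 1) = -10.5751231508
Correction |R − A(h/2)| = 8.890e-01; gap |A(h/2) − A(h)| = 8.890e-01.

-10.575123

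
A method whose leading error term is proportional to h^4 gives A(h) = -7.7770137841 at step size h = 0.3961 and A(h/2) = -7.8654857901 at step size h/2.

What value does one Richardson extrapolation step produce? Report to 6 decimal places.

-7.871384

Error is O(h^4); halving h shrinks it by 2^4 = 16.
Numerator 16·A(h/2) − A(h) = 16·(-7.8654857901) − (-7.7770137841) = -118.0707588575
Divide by 2^4 − 1 = 15.
(16·(-7.8654857901) − (-7.7770137841))/(16 − 1) = -7.8713839238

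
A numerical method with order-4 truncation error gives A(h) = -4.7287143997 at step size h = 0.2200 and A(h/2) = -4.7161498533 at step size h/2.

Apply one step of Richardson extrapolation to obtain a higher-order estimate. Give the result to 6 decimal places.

Method order is 4; weight 2^4 = 16.
Numerator 16×A(h/2) − A(h) = 16×(-4.7161498533) − (-4.7287143997) = -70.7296832531
Divide by 2^4 − 1 = 15.
Extrapolated: (-70.7296832531) / 15 = -4.7153122169
Shift from A(h/2): +0.0008376364.

-4.715312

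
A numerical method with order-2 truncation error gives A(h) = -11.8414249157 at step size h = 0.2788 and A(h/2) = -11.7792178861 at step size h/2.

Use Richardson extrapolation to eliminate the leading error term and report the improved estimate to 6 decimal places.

-11.758482

r = 2: numerator weight 4, denominator 3.
4*(-11.7792178861) = -47.1168715444; subtract (-11.8414249157) → -35.2754466287
Divide by 2^2 − 1 = 3.
(-35.2754466287) ÷ 3 = -11.7584822096
Gap between inputs: 6.221e-02; correction applied: +0.0207356765.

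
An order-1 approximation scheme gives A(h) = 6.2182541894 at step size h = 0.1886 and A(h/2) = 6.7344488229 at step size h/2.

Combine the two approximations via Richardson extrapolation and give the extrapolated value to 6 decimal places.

7.250643

Order 1 gives 2^r = 2 and 2^r − 1 = 1.
2^1*A(h/2) = 13.4688976458; minus A(h) gives 7.2506434564.
R = 7.2506434564/1 = 7.2506434564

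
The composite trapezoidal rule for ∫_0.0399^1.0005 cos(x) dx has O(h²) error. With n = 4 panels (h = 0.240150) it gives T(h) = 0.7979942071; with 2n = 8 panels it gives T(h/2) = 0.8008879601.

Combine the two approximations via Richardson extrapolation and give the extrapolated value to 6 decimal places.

0.801853

Error is O(h^2); halving h shrinks it by 2^2 = 4.
4×0.8008879601 − 0.7979942071 = 2.4055576333
Denominator 4 − 1 = 3.
So the Richardson estimate is 0.8018525444.
Gap between inputs: 2.894e-03; correction applied: +0.0009645843.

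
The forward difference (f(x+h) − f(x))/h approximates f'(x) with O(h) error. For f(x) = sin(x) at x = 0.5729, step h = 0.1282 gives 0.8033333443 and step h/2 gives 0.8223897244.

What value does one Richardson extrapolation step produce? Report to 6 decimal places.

0.841446

Leading term ∝ h^1; use weight 2 = 2^1.
Top: 2(0.8223897244) − (0.8033333443) = 0.8414461045
Divide by 2^1 − 1 = 1.
So the Richardson estimate is 0.8414461045.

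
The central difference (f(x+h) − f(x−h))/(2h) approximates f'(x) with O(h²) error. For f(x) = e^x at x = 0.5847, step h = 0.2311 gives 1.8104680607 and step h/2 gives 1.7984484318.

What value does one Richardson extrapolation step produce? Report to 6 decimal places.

With r = 2 the leading error scales as h^2, so the weight is 2^2 = 4.
2^2 × A(h/2) = 7.1937937272; minus A(h) gives 5.3833256665.
Extrapolated: 5.3833256665 / 3 = 1.7944418888
Gap between inputs: 1.202e-02; correction applied: −0.0040065430.

1.794442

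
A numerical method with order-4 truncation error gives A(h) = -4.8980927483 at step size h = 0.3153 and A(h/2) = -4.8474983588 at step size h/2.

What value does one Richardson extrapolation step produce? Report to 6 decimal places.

Error is O(h^4); halving h shrinks it by 2^4 = 16.
16 × (-4.8474983588) = -77.5599737408; subtract (-4.8980927483) → -72.6618809925
Denominator 16 − 1 = 15.
(-72.6618809925) ÷ 15 = -4.8441253995

-4.844125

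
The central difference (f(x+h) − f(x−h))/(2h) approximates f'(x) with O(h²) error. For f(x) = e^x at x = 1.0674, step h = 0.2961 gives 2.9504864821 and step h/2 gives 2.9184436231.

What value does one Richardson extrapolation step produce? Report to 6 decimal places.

The method has order 2: 2^2 = 4.
4·2.9184436231 − 2.9504864821 = 8.7232880103
R = 8.7232880103/3 = 2.9077626701
Correction |R − A(h/2)| = 1.068e-02; gap |A(h/2) − A(h)| = 3.204e-02.

2.907763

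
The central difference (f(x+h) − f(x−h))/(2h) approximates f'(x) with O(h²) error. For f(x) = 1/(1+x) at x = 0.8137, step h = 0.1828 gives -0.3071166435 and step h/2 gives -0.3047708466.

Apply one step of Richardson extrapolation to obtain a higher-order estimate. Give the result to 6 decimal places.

-0.303989

r = 2, so 2^r = 4.
A(h/2) − A(h) = -0.3047708466 − (-0.3071166435) = 0.0023457969
Correction (A(h/2) − A(h))/(4 − 1) = 0.0023457969/3 = 0.0007819323
R = A(h/2) + (A(h/2) − A(h))/3 = -0.3047708466 + 0.0007819323 = -0.3039889143
Correction |R − A(h/2)| = 7.819e-04; gap |A(h/2) − A(h)| = 2.346e-03.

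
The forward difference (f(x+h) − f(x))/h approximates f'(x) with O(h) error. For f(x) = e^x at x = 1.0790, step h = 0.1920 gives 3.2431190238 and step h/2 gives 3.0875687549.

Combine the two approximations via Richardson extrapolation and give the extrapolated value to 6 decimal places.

Order 1 gives 2^r = 2 and 2^r − 1 = 1.
2^1×A(h/2) = 6.1751375098; minus A(h) gives 2.9320184860.
(2×3.0875687549 − 3.2431190238)/(2 − 1) = 2.9320184860
Shift from A(h/2): −0.1555502689.

2.932018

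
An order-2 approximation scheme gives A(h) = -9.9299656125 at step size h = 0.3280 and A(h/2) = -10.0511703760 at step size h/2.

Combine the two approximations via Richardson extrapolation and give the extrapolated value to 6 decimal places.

-10.091572

The method has order 2: 2^2 = 4.
4*(-10.0511703760) = -40.2046815040; subtract (-9.9299656125) → -30.2747158915
Extrapolated: (-30.2747158915) / 3 = -10.0915719638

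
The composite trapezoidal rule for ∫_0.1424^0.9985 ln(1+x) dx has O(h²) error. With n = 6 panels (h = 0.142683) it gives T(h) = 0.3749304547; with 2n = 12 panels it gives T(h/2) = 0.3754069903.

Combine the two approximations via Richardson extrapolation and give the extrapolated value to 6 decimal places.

0.375566

Error is O(h^2); halving h shrinks it by 2^2 = 4.
4*0.3754069903 = 1.5016279612; 1.5016279612 − 0.3749304547 = 1.1266975065
Divide by 2^2 − 1 = 3.
1.1266975065 ÷ 3 = 0.3755658355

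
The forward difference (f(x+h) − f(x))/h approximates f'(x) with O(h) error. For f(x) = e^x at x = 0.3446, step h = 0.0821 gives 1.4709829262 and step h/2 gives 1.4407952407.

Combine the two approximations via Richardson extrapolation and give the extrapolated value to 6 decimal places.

1.410608

The method has order 1: 2^1 = 2.
Top: 2(1.4407952407) − (1.4709829262) = 1.4106075552
Divide by 2^1 − 1 = 1.
(2*1.4407952407 − 1.4709829262)/(2 − 1) = 1.4106075552
Gap between inputs: 3.019e-02; correction applied: −0.0301876855.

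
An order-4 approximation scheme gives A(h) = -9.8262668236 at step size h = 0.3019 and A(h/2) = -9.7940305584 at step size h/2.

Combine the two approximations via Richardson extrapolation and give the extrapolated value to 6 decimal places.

-9.791881

The method has order 4: 2^4 = 16.
Weighted: (-156.7044889344) − (-9.8262668236) = -146.8782221108
R = (-146.8782221108)/15 = -9.7918814741
Gap between inputs: 3.224e-02; correction applied: +0.0021490843.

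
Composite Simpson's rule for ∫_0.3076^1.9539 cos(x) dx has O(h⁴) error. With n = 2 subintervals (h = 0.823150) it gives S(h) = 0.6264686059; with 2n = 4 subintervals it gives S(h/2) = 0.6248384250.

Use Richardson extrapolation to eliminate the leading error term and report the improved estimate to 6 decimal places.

0.624730

Error is O(h^4); halving h shrinks it by 2^4 = 16.
16×0.6248384250 = 9.9974148000; subtract 0.6264686059 → 9.3709461941
Divide by 2^4 − 1 = 15.
(16×0.6248384250 − 0.6264686059)/(16 − 1) = 0.6247297463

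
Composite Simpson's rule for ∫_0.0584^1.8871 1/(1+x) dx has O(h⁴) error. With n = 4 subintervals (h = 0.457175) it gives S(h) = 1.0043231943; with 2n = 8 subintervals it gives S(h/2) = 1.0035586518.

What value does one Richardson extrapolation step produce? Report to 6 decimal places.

1.003508

The method has order 4: 2^4 = 16.
16·1.0035586518 = 16.0569384288; subtract 1.0043231943 → 15.0526152345
(16·1.0035586518 − 1.0043231943)/(16 − 1) = 1.0035076823
Gap between inputs: 7.645e-04; correction applied: −0.0000509695.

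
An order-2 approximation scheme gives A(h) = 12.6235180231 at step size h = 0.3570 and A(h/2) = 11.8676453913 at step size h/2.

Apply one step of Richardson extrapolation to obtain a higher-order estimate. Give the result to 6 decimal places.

11.615688

With r = 2 the leading error scales as h^2, so the weight is 2^2 = 4.
A(h/2) − A(h) = 11.8676453913 − 12.6235180231 = -0.7558726318
Correction (A(h/2) − A(h))/(4 − 1) = (-0.7558726318)/3 = -0.2519575439
R = 11.8676453913 − 0.2519575439 = 11.6156878474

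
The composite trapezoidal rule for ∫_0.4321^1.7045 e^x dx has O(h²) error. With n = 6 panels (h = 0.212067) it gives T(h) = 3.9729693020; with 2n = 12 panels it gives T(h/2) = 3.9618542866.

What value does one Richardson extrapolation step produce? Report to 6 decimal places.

With r = 2 the leading error scales as h^2, so the weight is 2^2 = 4.
2^2×A(h/2) = 15.8474171464; minus A(h) gives 11.8744478444.
Extrapolated: 11.8744478444 / 3 = 3.9581492815
Gap between inputs: 1.112e-02; correction applied: −0.0037050051.

3.958149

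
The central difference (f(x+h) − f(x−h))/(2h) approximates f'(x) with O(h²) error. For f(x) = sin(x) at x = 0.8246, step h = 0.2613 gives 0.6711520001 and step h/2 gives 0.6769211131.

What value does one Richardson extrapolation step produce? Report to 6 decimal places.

r = 2, so 2^r = 4.
2^2*A(h/2) = 2.7076844524; minus A(h) gives 2.0365324523.
(4*0.6769211131 − 0.6711520001)/(4 − 1) = 0.6788441508

0.678844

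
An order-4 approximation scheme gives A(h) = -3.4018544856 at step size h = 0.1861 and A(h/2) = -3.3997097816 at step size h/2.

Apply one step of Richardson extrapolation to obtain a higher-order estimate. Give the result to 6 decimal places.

-3.399567

Error is O(h^4); halving h shrinks it by 2^4 = 16.
16 × (-3.3997097816) = -54.3953565056; subtract (-3.4018544856) → -50.9935020200
(-50.9935020200) ÷ 15 = -3.3995668013
Correction |R − A(h/2)| = 1.430e-04; gap |A(h/2) − A(h)| = 2.145e-03.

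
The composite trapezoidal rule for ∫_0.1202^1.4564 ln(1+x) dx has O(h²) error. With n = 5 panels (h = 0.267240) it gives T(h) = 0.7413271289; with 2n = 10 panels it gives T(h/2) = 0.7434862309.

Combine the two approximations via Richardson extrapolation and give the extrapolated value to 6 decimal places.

0.744206

Error is O(h^2); halving h shrinks it by 2^2 = 4.
A(h/2) − A(h) = 0.7434862309 − 0.7413271289 = 0.0021591020
Correction (A(h/2) − A(h))/(4 − 1) = 0.0021591020/3 = 0.0007197007
R = A(h/2) + (A(h/2) − A(h))/3 = 0.7434862309 + 0.0007197007 = 0.7442059316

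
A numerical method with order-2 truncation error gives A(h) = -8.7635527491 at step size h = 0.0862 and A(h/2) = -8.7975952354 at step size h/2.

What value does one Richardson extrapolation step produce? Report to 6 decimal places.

-8.808943

Error is O(h^2); halving h shrinks it by 2^2 = 4.
A(h/2) − A(h) = -8.7975952354 − (-8.7635527491) = -0.0340424863
Correction (A(h/2) − A(h))/(4 − 1) = (-0.0340424863)/3 = -0.0113474954
R = -8.7975952354 − 0.0113474954 = -8.8089427308
Shift from A(h/2): −0.0113474954.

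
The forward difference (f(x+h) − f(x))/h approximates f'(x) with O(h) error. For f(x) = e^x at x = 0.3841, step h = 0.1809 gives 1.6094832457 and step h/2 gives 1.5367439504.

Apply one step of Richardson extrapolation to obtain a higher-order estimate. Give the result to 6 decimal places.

1.464005

Error is O(h^1); halving h shrinks it by 2^1 = 2.
2*1.5367439504 = 3.0734879008; subtract 1.6094832457 → 1.4640046551
Divide by 2^1 − 1 = 1.
So the Richardson estimate is 1.4640046551.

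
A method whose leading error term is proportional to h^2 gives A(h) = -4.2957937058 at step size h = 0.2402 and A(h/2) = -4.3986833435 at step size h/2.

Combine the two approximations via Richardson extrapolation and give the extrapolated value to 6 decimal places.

r = 2: numerator weight 4, denominator 3.
Weighted: (-17.5947333740) − (-4.2957937058) = -13.2989396682
(4*(-4.3986833435) − (-4.2957937058))/(4 − 1) = -4.4329798894
Gap between inputs: 1.029e-01; correction applied: −0.0342965459.

-4.432980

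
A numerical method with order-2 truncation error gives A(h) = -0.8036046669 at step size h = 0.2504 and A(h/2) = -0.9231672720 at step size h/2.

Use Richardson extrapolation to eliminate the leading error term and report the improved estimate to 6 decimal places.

r = 2, so 2^r = 4.
Difference of the inputs: -0.9231672720 − (-0.8036046669) = -0.1195626051
Divide by 2^2 − 1 = 3: (-0.1195626051)/3 = -0.0398542017
R = A(h/2) + (A(h/2) − A(h))/3 = -0.9231672720 − 0.0398542017 = -0.9630214737

-0.963021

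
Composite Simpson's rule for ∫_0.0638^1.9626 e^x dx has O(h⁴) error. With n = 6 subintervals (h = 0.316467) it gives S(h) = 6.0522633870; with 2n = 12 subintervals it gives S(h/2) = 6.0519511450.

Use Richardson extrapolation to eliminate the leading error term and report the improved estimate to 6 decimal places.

6.051930

Leading term ∝ h^4; use weight 16 = 2^4.
A(h/2) − A(h) = 6.0519511450 − 6.0522633870 = -0.0003122420
Correction (A(h/2) − A(h))/(16 − 1) = (-0.0003122420)/15 = -0.0000208161
R = A(h/2) + (A(h/2) − A(h))/15 = 6.0519511450 − 0.0000208161 = 6.0519303289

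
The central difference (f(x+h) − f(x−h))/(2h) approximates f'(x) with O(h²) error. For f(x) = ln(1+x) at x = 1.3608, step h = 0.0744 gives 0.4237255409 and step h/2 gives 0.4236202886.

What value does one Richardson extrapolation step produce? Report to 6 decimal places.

0.423585

Leading term ∝ h^2; use weight 4 = 2^2.
Numerator 4 × A(h/2) − A(h) = 4 × 0.4236202886 − 0.4237255409 = 1.2707556135
(4 × 0.4236202886 − 0.4237255409)/(4 − 1) = 0.4235852045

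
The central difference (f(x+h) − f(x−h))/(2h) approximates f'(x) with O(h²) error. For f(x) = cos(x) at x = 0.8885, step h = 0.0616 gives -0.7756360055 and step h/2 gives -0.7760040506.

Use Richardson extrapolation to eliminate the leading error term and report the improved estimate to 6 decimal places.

-0.776127

r = 2, so 2^r = 4.
Difference of the inputs: -0.7760040506 − (-0.7756360055) = -0.0003680451
Divide by 2^2 − 1 = 3: (-0.0003680451)/3 = -0.0001226817
R = A(h/2) + (A(h/2) − A(h))/3 = -0.7760040506 − 0.0001226817 = -0.7761267323
Gap between inputs: 3.680e-04; correction applied: −0.0001226817.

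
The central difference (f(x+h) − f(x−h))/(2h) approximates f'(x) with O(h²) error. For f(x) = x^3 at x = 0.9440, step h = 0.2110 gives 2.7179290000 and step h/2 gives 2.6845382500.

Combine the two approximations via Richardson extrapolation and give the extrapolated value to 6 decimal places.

2.673408

Error is O(h^2); halving h shrinks it by 2^2 = 4.
4×2.6845382500 − 2.7179290000 = 8.0202240000
8.0202240000 ÷ 3 = 2.6734080000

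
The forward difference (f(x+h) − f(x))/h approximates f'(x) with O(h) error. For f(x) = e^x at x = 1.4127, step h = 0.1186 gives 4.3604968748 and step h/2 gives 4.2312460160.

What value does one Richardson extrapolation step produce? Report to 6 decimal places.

4.101995

r = 1, so 2^r = 2.
2×4.2312460160 = 8.4624920320; subtract 4.3604968748 → 4.1019951572
R = 4.1019951572/1 = 4.1019951572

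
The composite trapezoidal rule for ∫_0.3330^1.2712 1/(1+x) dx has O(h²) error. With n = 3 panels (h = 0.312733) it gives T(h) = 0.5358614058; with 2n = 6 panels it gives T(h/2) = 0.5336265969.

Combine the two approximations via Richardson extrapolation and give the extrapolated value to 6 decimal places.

0.532882

Method order is 2; weight 2^2 = 4.
4 × 0.5336265969 = 2.1345063876; 2.1345063876 − 0.5358614058 = 1.5986449818
Denominator 4 − 1 = 3.
Extrapolated: 1.5986449818 / 3 = 0.5328816606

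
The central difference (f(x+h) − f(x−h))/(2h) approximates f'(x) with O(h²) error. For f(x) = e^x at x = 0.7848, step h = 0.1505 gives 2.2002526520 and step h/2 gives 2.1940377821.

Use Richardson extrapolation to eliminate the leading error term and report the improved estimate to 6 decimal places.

r = 2, so 2^r = 4.
Top: 4(2.1940377821) − (2.2002526520) = 6.5758984764
Divide by 2^2 − 1 = 3.
R = 6.5758984764/3 = 2.1919661588
Gap between inputs: 6.215e-03; correction applied: −0.0020716233.

2.191966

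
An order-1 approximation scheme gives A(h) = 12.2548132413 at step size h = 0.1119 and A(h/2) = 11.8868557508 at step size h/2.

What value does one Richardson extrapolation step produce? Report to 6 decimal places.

11.518898

With r = 1 the leading error scales as h^1, so the weight is 2^1 = 2.
2 × 11.8868557508 − 12.2548132413 = 11.5188982603
R = 11.5188982603/1 = 11.5188982603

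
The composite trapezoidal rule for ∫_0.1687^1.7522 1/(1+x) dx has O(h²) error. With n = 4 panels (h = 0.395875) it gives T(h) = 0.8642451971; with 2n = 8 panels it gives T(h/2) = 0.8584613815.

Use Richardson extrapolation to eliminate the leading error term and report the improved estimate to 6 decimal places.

Error is O(h^2); halving h shrinks it by 2^2 = 4.
Top: 4(0.8584613815) − (0.8642451971) = 2.5696003289
Denominator 4 − 1 = 3.
So the Richardson estimate is 0.8565334430.
Gap between inputs: 5.784e-03; correction applied: −0.0019279385.

0.856533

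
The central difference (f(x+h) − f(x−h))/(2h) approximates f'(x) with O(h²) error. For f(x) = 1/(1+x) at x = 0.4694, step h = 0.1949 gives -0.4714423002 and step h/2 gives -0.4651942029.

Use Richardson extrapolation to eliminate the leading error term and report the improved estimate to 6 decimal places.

With r = 2 the leading error scales as h^2, so the weight is 2^2 = 4.
A(h/2) − A(h) = -0.4651942029 − (-0.4714423002) = 0.0062480973
Divide by 2^2 − 1 = 3: 0.0062480973/3 = 0.0020826991
R = -0.4651942029 + 0.0020826991 = -0.4631115038

-0.463112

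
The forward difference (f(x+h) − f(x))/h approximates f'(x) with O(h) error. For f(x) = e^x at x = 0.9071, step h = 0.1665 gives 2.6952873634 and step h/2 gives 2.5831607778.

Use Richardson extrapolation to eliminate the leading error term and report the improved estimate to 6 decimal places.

r = 1: numerator weight 2, denominator 1.
Weighted: 5.1663215556 − 2.6952873634 = 2.4710341922
Divide by 2^1 − 1 = 1.
R = 2.4710341922/1 = 2.4710341922

2.471034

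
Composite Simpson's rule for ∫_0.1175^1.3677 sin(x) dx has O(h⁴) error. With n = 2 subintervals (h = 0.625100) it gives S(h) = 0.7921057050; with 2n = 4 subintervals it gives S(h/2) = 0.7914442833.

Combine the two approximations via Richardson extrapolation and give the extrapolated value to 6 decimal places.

0.791400

Method order is 4; weight 2^4 = 16.
Numerator 16*A(h/2) − A(h) = 16*0.7914442833 − 0.7921057050 = 11.8710028278
(16*0.7914442833 − 0.7921057050)/(16 − 1) = 0.7914001885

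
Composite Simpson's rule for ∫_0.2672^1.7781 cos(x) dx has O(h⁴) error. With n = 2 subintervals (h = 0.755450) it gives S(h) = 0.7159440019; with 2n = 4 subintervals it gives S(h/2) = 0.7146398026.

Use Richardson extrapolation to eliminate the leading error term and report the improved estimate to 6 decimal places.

Order 4 gives 2^r = 16 and 2^r − 1 = 15.
2^4 × A(h/2) = 11.4342368416; minus A(h) gives 10.7182928397.
Divide by 2^4 − 1 = 15.
R = 10.7182928397/15 = 0.7145528560
Gap between inputs: 1.304e-03; correction applied: −0.0000869466.

0.714553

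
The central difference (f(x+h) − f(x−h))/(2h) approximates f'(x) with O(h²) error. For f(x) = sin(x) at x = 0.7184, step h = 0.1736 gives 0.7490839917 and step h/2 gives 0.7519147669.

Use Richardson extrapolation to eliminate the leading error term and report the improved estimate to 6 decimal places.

r = 2: numerator weight 4, denominator 3.
2^2×A(h/2) = 3.0076590676; minus A(h) gives 2.2585750759.
Divide by 2^2 − 1 = 3.
So the Richardson estimate is 0.7528583586.
Shift from A(h/2): +0.0009435917.

0.752858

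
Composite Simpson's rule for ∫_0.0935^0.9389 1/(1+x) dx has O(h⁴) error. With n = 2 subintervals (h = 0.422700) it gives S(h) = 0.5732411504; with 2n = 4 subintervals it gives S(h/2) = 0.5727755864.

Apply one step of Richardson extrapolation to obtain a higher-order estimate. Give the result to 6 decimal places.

0.572745

Order 4 gives 2^r = 16 and 2^r − 1 = 15.
2^4·A(h/2) = 9.1644093824; minus A(h) gives 8.5911682320.
Divide by 2^4 − 1 = 15.
So the Richardson estimate is 0.5727445488.
Correction |R − A(h/2)| = 3.104e-05; gap |A(h/2) − A(h)| = 4.656e-04.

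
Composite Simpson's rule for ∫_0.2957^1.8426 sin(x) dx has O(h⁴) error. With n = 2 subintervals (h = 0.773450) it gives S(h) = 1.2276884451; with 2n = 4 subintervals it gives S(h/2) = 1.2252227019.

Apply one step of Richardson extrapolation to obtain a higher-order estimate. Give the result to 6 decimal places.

r = 4, so 2^r = 16.
16*1.2252227019 = 19.6035632304; 19.6035632304 − 1.2276884451 = 18.3758747853
Denominator 16 − 1 = 15.
R = 18.3758747853/15 = 1.2250583190
Gap between inputs: 2.466e-03; correction applied: −0.0001643829.

1.225058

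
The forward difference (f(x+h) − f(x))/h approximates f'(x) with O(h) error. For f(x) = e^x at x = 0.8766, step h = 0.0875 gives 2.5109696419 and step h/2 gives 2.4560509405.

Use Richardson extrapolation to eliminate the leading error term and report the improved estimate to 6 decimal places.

2.401132

Method order is 1; weight 2^1 = 2.
2×2.4560509405 = 4.9121018810; 4.9121018810 − 2.5109696419 = 2.4011322391
Denominator 2 − 1 = 1.
So the Richardson estimate is 2.4011322391.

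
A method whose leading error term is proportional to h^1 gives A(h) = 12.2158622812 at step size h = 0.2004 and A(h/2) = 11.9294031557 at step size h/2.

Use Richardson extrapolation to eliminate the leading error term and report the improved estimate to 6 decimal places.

r = 1: numerator weight 2, denominator 1.
2 × 11.9294031557 = 23.8588063114; subtract 12.2158622812 → 11.6429440302
Divide by 2^1 − 1 = 1.
11.6429440302 ÷ 1 = 11.6429440302

11.642944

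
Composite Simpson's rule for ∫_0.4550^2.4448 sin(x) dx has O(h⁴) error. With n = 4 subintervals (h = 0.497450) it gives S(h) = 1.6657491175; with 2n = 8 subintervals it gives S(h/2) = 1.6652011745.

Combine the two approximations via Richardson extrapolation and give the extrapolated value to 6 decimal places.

1.665165

Method order is 4; weight 2^4 = 16.
2^4×A(h/2) = 26.6432187920; minus A(h) gives 24.9774696745.
Divide by 2^4 − 1 = 15.
So the Richardson estimate is 1.6651646450.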